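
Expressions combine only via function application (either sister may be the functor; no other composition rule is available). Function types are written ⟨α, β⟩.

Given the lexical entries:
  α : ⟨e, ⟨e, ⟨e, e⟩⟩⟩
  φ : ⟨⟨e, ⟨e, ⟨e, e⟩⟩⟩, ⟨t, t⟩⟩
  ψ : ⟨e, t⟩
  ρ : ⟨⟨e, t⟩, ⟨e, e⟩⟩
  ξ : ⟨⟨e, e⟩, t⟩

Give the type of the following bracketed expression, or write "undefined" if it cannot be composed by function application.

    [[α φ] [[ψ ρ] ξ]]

At [α φ], φ : ⟨⟨e, ⟨e, ⟨e, e⟩⟩⟩, ⟨t, t⟩⟩ takes α : ⟨e, ⟨e, ⟨e, e⟩⟩⟩, giving ⟨t, t⟩.
At [ψ ρ], ρ : ⟨⟨e, t⟩, ⟨e, e⟩⟩ takes ψ : ⟨e, t⟩, giving ⟨e, e⟩.
At [[ψ ρ] ξ], ξ : ⟨⟨e, e⟩, t⟩ takes [ψ ρ] : ⟨e, e⟩, giving t.
At [[α φ] [[ψ ρ] ξ]], [α φ] : ⟨t, t⟩ takes [[ψ ρ] ξ] : t, giving t.

t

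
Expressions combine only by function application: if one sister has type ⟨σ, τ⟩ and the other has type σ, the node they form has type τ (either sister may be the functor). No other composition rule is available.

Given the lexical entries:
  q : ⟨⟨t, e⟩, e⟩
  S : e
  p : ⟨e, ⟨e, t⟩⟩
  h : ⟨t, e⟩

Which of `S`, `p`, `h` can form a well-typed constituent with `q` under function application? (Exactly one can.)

h

S : e — does not combine with q.
p : ⟨e, ⟨e, t⟩⟩ — does not combine with q.
h — combines: q : ⟨⟨t, e⟩, e⟩ takes h : ⟨t, e⟩ as argument, giving e.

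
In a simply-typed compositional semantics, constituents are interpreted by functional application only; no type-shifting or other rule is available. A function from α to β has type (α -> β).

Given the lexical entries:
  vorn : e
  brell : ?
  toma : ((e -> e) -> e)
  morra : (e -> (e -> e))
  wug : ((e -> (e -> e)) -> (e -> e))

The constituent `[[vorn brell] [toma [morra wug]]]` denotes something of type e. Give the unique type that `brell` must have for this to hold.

For [[vorn brell] [toma [morra wug]]] to have type e with [toma [morra wug]] of type e, [vorn brell] must be the function: [vorn brell] : (e -> e).
For [vorn brell] to have type (e -> e) with vorn of type e, brell must be the function: brell : (e -> (e -> e)).

(e -> (e -> e))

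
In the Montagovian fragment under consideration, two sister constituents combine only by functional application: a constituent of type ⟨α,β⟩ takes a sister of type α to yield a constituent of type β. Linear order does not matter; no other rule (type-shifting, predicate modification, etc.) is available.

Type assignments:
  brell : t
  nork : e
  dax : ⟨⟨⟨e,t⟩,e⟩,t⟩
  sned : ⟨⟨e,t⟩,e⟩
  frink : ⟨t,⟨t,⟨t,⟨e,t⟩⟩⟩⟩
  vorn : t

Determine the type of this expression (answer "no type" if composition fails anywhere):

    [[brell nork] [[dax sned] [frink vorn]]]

no type

[brell nork]: t and e cannot combine by function application — type clash.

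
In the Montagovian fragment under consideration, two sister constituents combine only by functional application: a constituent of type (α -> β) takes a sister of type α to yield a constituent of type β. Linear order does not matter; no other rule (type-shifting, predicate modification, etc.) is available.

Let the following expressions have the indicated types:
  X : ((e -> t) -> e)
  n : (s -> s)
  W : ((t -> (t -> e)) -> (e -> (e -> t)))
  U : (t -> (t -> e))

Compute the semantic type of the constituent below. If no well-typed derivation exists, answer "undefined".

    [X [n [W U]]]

undefined

[W U]: ((t -> (t -> e)) -> (e -> (e -> t))) applied to (t -> (t -> e)) yields (e -> (e -> t)).
[n [W U]]: (s -> s) and (e -> (e -> t)) cannot combine by function application — type clash.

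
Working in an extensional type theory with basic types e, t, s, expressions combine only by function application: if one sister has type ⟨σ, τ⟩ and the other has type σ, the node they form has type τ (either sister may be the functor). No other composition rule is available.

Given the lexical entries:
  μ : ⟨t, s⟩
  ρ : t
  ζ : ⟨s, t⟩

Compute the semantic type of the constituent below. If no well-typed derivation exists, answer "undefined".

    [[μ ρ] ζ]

t

[μ ρ] — μ of type ⟨t, s⟩ combines with ρ of type t: type s.
[[μ ρ] ζ] — ζ of type ⟨s, t⟩ combines with [μ ρ] of type s: type t.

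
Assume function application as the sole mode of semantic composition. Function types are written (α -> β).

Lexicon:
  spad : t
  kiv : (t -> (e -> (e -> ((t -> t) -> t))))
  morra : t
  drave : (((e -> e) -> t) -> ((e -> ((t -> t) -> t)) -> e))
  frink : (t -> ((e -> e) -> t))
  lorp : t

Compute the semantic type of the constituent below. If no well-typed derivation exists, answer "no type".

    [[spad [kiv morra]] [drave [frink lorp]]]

no type

[kiv morra] — kiv of type (t -> (e -> (e -> ((t -> t) -> t)))) combines with morra of type t: type (e -> (e -> ((t -> t) -> t))).
[spad [kiv morra]]: t with (e -> (e -> ((t -> t) -> t))) — neither is a function whose domain matches the other; composition fails here.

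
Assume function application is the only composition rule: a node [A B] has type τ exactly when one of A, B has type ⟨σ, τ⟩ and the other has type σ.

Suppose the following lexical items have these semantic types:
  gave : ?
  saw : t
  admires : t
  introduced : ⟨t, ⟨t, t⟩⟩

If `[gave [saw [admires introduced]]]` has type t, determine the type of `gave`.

⟨t, t⟩

At [gave [saw [admires introduced]]] (required: t): [saw [admires introduced]] is t, which is not a function with range t; hence gave is the functor — type ⟨t, t⟩.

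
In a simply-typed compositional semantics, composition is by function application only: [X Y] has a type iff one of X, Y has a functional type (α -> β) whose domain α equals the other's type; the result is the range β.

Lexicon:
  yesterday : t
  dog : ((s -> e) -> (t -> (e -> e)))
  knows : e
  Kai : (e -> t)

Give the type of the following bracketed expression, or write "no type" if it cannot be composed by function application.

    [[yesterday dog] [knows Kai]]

no type

[yesterday dog]: t with ((s -> e) -> (t -> (e -> e))) — neither is a function whose domain matches the other; composition fails here.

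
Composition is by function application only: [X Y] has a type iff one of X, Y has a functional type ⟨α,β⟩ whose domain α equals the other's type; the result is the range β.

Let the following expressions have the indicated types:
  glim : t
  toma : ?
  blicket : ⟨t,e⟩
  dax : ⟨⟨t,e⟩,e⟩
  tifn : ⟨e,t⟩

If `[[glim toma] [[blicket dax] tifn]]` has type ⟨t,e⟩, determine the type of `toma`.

⟨t,⟨t,⟨t,e⟩⟩⟩

For [[glim toma] [[blicket dax] tifn]] to have type ⟨t,e⟩ with [[blicket dax] tifn] of type t, [glim toma] must be the function: [glim toma] : ⟨t,⟨t,e⟩⟩.
For [glim toma] to have type ⟨t,⟨t,e⟩⟩ with glim of type t, toma must be the function: toma : ⟨t,⟨t,⟨t,e⟩⟩⟩.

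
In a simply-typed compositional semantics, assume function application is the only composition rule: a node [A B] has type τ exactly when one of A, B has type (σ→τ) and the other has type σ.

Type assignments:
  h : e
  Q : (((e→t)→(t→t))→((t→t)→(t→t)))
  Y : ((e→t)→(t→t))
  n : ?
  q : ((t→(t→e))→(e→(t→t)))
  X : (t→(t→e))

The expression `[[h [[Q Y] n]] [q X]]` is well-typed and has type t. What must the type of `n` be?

(((t→t)→(t→t))→(e→((e→(t→t))→t)))

For [[h [[Q Y] n]] [q X]] to have type t with [q X] of type (e→(t→t)), [h [[Q Y] n]] must be the function: [h [[Q Y] n]] : ((e→(t→t))→t).
For [h [[Q Y] n]] to have type ((e→(t→t))→t) with h of type e, [[Q Y] n] must be the function: [[Q Y] n] : (e→((e→(t→t))→t)).
For [[Q Y] n] to have type (e→((e→(t→t))→t)) with [Q Y] of type ((t→t)→(t→t)), n must be the function: n : (((t→t)→(t→t))→(e→((e→(t→t))→t))).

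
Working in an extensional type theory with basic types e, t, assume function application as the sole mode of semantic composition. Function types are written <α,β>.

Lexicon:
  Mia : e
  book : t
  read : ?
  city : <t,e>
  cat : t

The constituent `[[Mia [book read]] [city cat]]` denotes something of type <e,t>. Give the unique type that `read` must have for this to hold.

For [[Mia [book read]] [city cat]] to have type <e,t> with [city cat] of type e, [Mia [book read]] must be the function: [Mia [book read]] : <e,<e,t>>.
For [Mia [book read]] to have type <e,<e,t>> with Mia of type e, [book read] must be the function: [book read] : <e,<e,<e,t>>>.
For [book read] to have type <e,<e,<e,t>>> with book of type t, read must be the function: read : <t,<e,<e,<e,t>>>>.

<t,<e,<e,<e,t>>>>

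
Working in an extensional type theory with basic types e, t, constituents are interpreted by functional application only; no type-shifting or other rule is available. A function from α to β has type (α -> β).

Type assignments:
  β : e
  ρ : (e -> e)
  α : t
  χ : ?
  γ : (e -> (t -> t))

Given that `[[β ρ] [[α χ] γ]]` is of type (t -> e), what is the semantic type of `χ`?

(t -> ((e -> (t -> t)) -> (e -> (t -> e))))

At [[β ρ] [[α χ] γ]] (required: (t -> e)): [β ρ] is e, which is not a function with range (t -> e); hence [[α χ] γ] is the functor — type (e -> (t -> e)).
At [[α χ] γ] (required: (e -> (t -> e))): γ is (e -> (t -> t)), which is not a function with range (e -> (t -> e)); hence [α χ] is the functor — type ((e -> (t -> t)) -> (e -> (t -> e))).
At [α χ] (required: ((e -> (t -> t)) -> (e -> (t -> e)))): α is t, which is not a function with range ((e -> (t -> t)) -> (e -> (t -> e))); hence χ is the functor — type (t -> ((e -> (t -> t)) -> (e -> (t -> e)))).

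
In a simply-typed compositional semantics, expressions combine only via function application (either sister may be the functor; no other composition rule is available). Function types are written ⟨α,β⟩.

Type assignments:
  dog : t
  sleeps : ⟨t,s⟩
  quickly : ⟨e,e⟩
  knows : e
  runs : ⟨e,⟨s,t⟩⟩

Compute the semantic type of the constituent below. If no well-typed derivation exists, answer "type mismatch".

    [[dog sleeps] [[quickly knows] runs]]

[dog sleeps] — sleeps of type ⟨t,s⟩ combines with dog of type t: type s.
[quickly knows] — quickly of type ⟨e,e⟩ combines with knows of type e: type e.
[[quickly knows] runs] — runs of type ⟨e,⟨s,t⟩⟩ combines with [quickly knows] of type e: type ⟨s,t⟩.
[[dog sleeps] [[quickly knows] runs]] — [[quickly knows] runs] of type ⟨s,t⟩ combines with [dog sleeps] of type s: type t.

t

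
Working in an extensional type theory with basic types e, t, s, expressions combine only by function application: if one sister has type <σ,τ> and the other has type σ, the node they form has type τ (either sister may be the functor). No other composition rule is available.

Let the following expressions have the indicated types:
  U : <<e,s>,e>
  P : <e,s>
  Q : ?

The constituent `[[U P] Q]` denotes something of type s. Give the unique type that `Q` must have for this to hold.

[[U P] Q] is required to be s. [U P] : e cannot yield s as functor, so Q : <e,s>.

<e,s>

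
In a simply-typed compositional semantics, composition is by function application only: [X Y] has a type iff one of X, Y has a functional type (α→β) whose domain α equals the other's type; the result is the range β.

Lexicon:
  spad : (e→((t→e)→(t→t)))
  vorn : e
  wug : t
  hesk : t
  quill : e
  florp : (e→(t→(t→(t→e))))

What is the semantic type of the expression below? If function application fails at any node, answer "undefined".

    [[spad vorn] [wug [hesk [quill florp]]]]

At [spad vorn], spad : (e→((t→e)→(t→t))) takes vorn : e, giving ((t→e)→(t→t)).
At [quill florp], florp : (e→(t→(t→(t→e)))) takes quill : e, giving (t→(t→(t→e))).
At [hesk [quill florp]], [quill florp] : (t→(t→(t→e))) takes hesk : t, giving (t→(t→e)).
At [wug [hesk [quill florp]]], [hesk [quill florp]] : (t→(t→e)) takes wug : t, giving (t→e).
At [[spad vorn] [wug [hesk [quill florp]]]], [spad vorn] : ((t→e)→(t→t)) takes [wug [hesk [quill florp]]] : (t→e), giving (t→t).

(t→t)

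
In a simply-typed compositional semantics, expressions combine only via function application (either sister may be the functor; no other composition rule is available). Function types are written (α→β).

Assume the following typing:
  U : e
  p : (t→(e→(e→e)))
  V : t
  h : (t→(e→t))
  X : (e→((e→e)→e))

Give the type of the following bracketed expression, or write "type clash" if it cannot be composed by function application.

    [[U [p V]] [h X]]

type clash

[p V]: (t→(e→(e→e))) applied to t yields (e→(e→e)).
[U [p V]]: (e→(e→e)) applied to e yields (e→e).
[h X]: (t→(e→t)) and (e→((e→e)→e)) cannot combine by function application — type clash.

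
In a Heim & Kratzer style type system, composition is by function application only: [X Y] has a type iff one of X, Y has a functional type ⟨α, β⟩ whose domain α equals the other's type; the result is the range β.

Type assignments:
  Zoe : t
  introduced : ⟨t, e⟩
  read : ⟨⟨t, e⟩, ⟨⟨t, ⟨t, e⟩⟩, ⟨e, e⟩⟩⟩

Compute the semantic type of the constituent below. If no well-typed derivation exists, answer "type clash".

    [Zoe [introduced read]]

At [introduced read], read : ⟨⟨t, e⟩, ⟨⟨t, ⟨t, e⟩⟩, ⟨e, e⟩⟩⟩ takes introduced : ⟨t, e⟩, giving ⟨⟨t, ⟨t, e⟩⟩, ⟨e, e⟩⟩.
At [Zoe [introduced read]]: neither t nor ⟨⟨t, ⟨t, e⟩⟩, ⟨e, e⟩⟩ can take the other as argument; the node is ill-typed.

type clash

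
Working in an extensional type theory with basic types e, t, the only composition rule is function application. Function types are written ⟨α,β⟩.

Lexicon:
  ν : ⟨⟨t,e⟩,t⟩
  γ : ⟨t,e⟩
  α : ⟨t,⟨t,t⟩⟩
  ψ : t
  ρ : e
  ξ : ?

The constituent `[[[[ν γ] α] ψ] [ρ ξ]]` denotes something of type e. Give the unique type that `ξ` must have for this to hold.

At [[[[ν γ] α] ψ] [ρ ξ]] (required: e): [[[ν γ] α] ψ] is t, which is not a function with range e; hence [ρ ξ] is the functor — type ⟨t,e⟩.
At [ρ ξ] (required: ⟨t,e⟩): ρ is e, which is not a function with range ⟨t,e⟩; hence ξ is the functor — type ⟨e,⟨t,e⟩⟩.

⟨e,⟨t,e⟩⟩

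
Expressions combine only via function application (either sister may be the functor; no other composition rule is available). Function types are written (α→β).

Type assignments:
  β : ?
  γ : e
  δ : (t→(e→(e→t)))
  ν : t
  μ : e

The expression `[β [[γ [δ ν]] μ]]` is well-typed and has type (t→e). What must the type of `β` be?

(t→(t→e))

For [β [[γ [δ ν]] μ]] to have type (t→e) with [[γ [δ ν]] μ] of type t, β must be the function: β : (t→(t→e)).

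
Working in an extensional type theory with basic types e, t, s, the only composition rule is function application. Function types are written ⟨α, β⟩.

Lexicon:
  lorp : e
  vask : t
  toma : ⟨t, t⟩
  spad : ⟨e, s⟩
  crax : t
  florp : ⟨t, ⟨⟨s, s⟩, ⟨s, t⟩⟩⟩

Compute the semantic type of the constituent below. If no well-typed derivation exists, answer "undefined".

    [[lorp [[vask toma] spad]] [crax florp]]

[vask toma] — toma of type ⟨t, t⟩ combines with vask of type t: type t.
[[vask toma] spad]: t with ⟨e, s⟩ — neither is a function whose domain matches the other; composition fails here.

undefined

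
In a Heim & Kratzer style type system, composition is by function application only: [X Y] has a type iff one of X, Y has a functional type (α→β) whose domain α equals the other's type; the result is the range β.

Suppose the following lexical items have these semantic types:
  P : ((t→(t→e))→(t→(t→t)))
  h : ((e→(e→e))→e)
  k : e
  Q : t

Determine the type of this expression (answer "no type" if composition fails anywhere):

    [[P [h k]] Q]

[h k]: ((e→(e→e))→e) with e — neither is a function whose domain matches the other; composition fails here.

no type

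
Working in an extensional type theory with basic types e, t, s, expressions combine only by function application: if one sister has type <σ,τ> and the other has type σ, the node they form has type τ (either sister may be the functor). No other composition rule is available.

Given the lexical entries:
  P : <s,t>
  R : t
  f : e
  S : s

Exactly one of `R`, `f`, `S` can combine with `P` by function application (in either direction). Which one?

R : t — P needs s; R needs nothing (atomic); neither fits.
f : e — P needs s; f needs nothing (atomic); neither fits.
S — combines: P : <s,t> takes S : s as argument, giving t.

S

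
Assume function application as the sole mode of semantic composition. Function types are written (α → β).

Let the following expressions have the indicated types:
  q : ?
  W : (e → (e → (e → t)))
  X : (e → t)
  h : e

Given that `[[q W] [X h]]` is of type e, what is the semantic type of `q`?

((e → (e → (e → t))) → (t → e))

For [[q W] [X h]] to have type e with [X h] of type t, [q W] must be the function: [q W] : (t → e).
For [q W] to have type (t → e) with W of type (e → (e → (e → t))), q must be the function: q : ((e → (e → (e → t))) → (t → e)).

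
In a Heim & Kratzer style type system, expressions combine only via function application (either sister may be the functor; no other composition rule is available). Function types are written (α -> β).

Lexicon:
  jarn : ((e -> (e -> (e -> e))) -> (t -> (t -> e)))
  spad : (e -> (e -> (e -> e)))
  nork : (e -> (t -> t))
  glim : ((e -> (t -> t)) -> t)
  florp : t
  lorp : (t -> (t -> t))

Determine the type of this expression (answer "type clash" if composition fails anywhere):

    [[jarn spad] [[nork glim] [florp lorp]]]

(t -> e)

At [jarn spad], jarn : ((e -> (e -> (e -> e))) -> (t -> (t -> e))) takes spad : (e -> (e -> (e -> e))), giving (t -> (t -> e)).
At [nork glim], glim : ((e -> (t -> t)) -> t) takes nork : (e -> (t -> t)), giving t.
At [florp lorp], lorp : (t -> (t -> t)) takes florp : t, giving (t -> t).
At [[nork glim] [florp lorp]], [florp lorp] : (t -> t) takes [nork glim] : t, giving t.
At [[jarn spad] [[nork glim] [florp lorp]]], [jarn spad] : (t -> (t -> e)) takes [[nork glim] [florp lorp]] : t, giving (t -> e).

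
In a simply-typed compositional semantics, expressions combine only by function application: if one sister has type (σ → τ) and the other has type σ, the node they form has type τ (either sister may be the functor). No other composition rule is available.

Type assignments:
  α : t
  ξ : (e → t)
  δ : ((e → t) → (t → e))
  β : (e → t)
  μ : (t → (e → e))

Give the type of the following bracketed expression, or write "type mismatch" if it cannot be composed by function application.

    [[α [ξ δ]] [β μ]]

[ξ δ] — δ of type ((e → t) → (t → e)) combines with ξ of type (e → t): type (t → e).
[α [ξ δ]] — [ξ δ] of type (t → e) combines with α of type t: type e.
[β μ]: (e → t) with (t → (e → e)) — neither is a function whose domain matches the other; composition fails here.

type mismatch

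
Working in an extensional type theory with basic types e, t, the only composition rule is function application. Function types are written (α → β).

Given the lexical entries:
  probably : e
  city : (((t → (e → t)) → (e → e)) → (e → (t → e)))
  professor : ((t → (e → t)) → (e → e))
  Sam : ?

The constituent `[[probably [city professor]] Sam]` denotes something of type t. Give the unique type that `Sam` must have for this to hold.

For [[probably [city professor]] Sam] to have type t with [probably [city professor]] of type (t → e), Sam must be the function: Sam : ((t → e) → t).

((t → e) → t)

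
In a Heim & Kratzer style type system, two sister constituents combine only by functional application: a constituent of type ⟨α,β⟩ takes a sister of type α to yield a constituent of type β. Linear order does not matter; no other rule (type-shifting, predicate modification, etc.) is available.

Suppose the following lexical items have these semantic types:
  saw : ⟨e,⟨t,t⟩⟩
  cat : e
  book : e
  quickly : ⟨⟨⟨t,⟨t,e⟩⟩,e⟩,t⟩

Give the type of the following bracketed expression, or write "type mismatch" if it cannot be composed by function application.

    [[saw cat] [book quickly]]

[saw cat]: ⟨e,⟨t,t⟩⟩ applied to e yields ⟨t,t⟩.
[book quickly]: e and ⟨⟨⟨t,⟨t,e⟩⟩,e⟩,t⟩ cannot combine by function application — type clash.

type mismatch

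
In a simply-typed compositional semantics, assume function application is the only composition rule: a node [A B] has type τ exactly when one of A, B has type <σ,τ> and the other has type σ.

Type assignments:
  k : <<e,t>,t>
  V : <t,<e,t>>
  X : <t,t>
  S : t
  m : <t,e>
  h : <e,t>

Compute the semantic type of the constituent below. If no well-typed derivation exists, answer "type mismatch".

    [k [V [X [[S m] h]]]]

[S m]: <t,e> applied to t yields e.
[[S m] h]: <e,t> applied to e yields t.
[X [[S m] h]]: <t,t> applied to t yields t.
[V [X [[S m] h]]]: <t,<e,t>> applied to t yields <e,t>.
[k [V [X [[S m] h]]]]: <<e,t>,t> applied to <e,t> yields t.

t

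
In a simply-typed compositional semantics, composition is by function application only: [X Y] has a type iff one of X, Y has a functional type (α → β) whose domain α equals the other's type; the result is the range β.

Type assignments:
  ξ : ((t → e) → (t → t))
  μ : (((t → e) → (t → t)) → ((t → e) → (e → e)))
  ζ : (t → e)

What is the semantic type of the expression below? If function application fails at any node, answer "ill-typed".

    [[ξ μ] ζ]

[ξ μ]: (((t → e) → (t → t)) → ((t → e) → (e → e))) applied to ((t → e) → (t → t)) yields ((t → e) → (e → e)).
[[ξ μ] ζ]: ((t → e) → (e → e)) applied to (t → e) yields (e → e).

(e → e)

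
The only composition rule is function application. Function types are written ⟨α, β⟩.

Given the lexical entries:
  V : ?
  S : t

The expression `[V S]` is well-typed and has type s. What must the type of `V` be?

⟨t, s⟩

For [V S] to have type s with S of type t, V must be the function: V : ⟨t, s⟩.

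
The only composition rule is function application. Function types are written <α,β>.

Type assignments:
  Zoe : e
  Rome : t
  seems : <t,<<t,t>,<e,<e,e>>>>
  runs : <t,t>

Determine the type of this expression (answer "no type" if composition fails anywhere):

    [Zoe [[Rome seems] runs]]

[Rome seems]: seems is <t,<<t,t>,<e,<e,e>>>>, Rome is t; result <<t,t>,<e,<e,e>>>.
[[Rome seems] runs]: [Rome seems] is <<t,t>,<e,<e,e>>>, runs is <t,t>; result <e,<e,e>>.
[Zoe [[Rome seems] runs]]: [[Rome seems] runs] is <e,<e,e>>, Zoe is e; result <e,e>.

<e,e>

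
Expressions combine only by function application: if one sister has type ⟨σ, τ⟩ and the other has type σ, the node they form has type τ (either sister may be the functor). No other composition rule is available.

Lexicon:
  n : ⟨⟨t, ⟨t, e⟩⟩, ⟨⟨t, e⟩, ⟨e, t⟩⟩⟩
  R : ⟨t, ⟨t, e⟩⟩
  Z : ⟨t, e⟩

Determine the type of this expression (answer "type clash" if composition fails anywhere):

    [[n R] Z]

⟨e, t⟩

[n R]: n is ⟨⟨t, ⟨t, e⟩⟩, ⟨⟨t, e⟩, ⟨e, t⟩⟩⟩, R is ⟨t, ⟨t, e⟩⟩; result ⟨⟨t, e⟩, ⟨e, t⟩⟩.
[[n R] Z]: [n R] is ⟨⟨t, e⟩, ⟨e, t⟩⟩, Z is ⟨t, e⟩; result ⟨e, t⟩.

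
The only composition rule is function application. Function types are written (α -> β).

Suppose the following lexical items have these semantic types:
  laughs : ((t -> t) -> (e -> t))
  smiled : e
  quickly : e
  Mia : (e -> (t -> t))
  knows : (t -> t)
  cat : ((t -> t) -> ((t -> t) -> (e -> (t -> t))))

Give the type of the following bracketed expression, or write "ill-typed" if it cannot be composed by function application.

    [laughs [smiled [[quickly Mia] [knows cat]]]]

[quickly Mia]: functor Mia : (e -> (t -> t)), argument quickly : e; result (t -> t).
[knows cat]: functor cat : ((t -> t) -> ((t -> t) -> (e -> (t -> t)))), argument knows : (t -> t); result ((t -> t) -> (e -> (t -> t))).
[[quickly Mia] [knows cat]]: functor [knows cat] : ((t -> t) -> (e -> (t -> t))), argument [quickly Mia] : (t -> t); result (e -> (t -> t)).
[smiled [[quickly Mia] [knows cat]]]: functor [[quickly Mia] [knows cat]] : (e -> (t -> t)), argument smiled : e; result (t -> t).
[laughs [smiled [[quickly Mia] [knows cat]]]]: functor laughs : ((t -> t) -> (e -> t)), argument [smiled [[quickly Mia] [knows cat]]] : (t -> t); result (e -> t).

(e -> t)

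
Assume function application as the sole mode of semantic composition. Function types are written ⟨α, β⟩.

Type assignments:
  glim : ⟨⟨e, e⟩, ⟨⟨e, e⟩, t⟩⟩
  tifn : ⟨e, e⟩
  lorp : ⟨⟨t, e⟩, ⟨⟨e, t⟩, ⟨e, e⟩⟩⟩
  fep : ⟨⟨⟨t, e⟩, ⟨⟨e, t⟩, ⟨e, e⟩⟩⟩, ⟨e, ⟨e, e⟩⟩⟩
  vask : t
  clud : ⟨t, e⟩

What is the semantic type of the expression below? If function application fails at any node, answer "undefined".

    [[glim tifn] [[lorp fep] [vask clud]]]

[glim tifn]: functor glim : ⟨⟨e, e⟩, ⟨⟨e, e⟩, t⟩⟩, argument tifn : ⟨e, e⟩; result ⟨⟨e, e⟩, t⟩.
[lorp fep]: functor fep : ⟨⟨⟨t, e⟩, ⟨⟨e, t⟩, ⟨e, e⟩⟩⟩, ⟨e, ⟨e, e⟩⟩⟩, argument lorp : ⟨⟨t, e⟩, ⟨⟨e, t⟩, ⟨e, e⟩⟩⟩; result ⟨e, ⟨e, e⟩⟩.
[vask clud]: functor clud : ⟨t, e⟩, argument vask : t; result e.
[[lorp fep] [vask clud]]: functor [lorp fep] : ⟨e, ⟨e, e⟩⟩, argument [vask clud] : e; result ⟨e, e⟩.
[[glim tifn] [[lorp fep] [vask clud]]]: functor [glim tifn] : ⟨⟨e, e⟩, t⟩, argument [[lorp fep] [vask clud]] : ⟨e, e⟩; result t.

t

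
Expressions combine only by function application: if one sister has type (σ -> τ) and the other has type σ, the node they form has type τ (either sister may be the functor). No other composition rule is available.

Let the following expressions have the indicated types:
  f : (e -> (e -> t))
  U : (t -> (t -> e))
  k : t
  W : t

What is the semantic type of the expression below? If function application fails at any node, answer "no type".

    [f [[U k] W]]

[U k]: U is (t -> (t -> e)), k is t; result (t -> e).
[[U k] W]: [U k] is (t -> e), W is t; result e.
[f [[U k] W]]: f is (e -> (e -> t)), [[U k] W] is e; result (e -> t).

(e -> t)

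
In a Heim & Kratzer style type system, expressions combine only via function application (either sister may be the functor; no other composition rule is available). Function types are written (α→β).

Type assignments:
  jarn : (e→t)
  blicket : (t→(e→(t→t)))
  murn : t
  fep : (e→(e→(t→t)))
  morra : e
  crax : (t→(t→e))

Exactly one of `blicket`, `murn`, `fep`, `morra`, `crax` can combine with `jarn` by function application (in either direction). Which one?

blicket : (t→(e→(t→t))) — does not combine with jarn.
murn : t — does not combine with jarn.
fep : (e→(e→(t→t))) — does not combine with jarn.
morra — combines: jarn : (e→t) takes morra : e as argument, giving t.
crax : (t→(t→e)) — does not combine with jarn.

morra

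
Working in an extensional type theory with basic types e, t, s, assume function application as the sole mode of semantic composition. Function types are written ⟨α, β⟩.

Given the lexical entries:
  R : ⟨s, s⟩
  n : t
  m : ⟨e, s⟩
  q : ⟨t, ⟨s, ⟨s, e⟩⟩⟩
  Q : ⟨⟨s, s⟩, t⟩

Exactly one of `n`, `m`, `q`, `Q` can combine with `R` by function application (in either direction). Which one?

n : t — does not combine with R.
m : ⟨e, s⟩ — does not combine with R.
q : ⟨t, ⟨s, ⟨s, e⟩⟩⟩ — does not combine with R.
Q — combines: Q : ⟨⟨s, s⟩, t⟩ takes R : ⟨s, s⟩ as argument, giving t.

Q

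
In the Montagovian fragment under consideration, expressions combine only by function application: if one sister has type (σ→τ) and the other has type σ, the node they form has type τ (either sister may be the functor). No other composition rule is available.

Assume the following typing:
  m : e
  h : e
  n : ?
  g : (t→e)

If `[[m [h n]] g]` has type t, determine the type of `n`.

(e→(e→((t→e)→t)))

[[m [h n]] g] must have type t. The sister g has type (t→e); that is not a function onto t, so [m [h n]] must be the functor, of type ((t→e)→t).
[m [h n]] must have type ((t→e)→t). The sister m has type e; that is not a function onto ((t→e)→t), so [h n] must be the functor, of type (e→((t→e)→t)).
[h n] must have type (e→((t→e)→t)). The sister h has type e; that is not a function onto (e→((t→e)→t)), so n must be the functor, of type (e→(e→((t→e)→t))).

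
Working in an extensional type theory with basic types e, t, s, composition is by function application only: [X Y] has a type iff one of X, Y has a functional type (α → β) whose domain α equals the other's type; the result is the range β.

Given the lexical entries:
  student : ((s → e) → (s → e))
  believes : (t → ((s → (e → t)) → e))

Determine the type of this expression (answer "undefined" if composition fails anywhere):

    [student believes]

undefined

[student believes]: ((s → e) → (s → e)) with (t → ((s → (e → t)) → e)) — neither is a function whose domain matches the other; composition fails here.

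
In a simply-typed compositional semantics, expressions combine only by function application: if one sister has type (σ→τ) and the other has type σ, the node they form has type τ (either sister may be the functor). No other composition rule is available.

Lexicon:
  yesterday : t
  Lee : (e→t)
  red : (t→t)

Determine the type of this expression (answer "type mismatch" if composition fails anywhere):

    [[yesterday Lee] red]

type mismatch

[yesterday Lee]: t and (e→t) cannot combine by function application — type clash.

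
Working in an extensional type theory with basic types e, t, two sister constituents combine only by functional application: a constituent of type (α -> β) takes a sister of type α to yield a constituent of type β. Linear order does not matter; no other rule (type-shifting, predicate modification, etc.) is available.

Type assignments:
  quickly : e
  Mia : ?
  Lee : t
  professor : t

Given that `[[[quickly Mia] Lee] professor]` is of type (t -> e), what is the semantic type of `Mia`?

(e -> (t -> (t -> (t -> e))))

For [[[quickly Mia] Lee] professor] to have type (t -> e) with professor of type t, [[quickly Mia] Lee] must be the function: [[quickly Mia] Lee] : (t -> (t -> e)).
For [[quickly Mia] Lee] to have type (t -> (t -> e)) with Lee of type t, [quickly Mia] must be the function: [quickly Mia] : (t -> (t -> (t -> e))).
For [quickly Mia] to have type (t -> (t -> (t -> e))) with quickly of type e, Mia must be the function: Mia : (e -> (t -> (t -> (t -> e)))).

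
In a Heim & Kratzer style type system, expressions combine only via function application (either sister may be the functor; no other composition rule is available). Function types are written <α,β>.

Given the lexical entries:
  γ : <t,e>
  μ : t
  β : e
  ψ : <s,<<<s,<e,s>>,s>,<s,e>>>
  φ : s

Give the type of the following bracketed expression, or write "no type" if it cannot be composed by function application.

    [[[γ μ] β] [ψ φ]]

[γ μ]: γ is <t,e>, μ is t; result e.
At [[γ μ] β]: neither e nor e can take the other as argument; the node is ill-typed.

no type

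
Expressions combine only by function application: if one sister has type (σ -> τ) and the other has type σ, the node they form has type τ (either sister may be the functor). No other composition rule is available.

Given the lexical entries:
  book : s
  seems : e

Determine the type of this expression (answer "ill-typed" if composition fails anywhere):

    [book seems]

ill-typed

At [book seems]: neither s nor e can take the other as argument; the node is ill-typed.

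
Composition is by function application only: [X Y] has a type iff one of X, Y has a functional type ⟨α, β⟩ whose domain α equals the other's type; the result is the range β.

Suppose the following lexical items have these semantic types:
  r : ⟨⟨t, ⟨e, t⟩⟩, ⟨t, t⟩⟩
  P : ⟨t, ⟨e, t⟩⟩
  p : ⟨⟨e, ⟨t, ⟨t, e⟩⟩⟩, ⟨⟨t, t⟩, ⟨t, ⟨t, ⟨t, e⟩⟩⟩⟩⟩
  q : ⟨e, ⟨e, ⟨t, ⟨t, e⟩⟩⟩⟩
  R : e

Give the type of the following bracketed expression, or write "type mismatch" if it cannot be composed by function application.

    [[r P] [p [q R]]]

[r P]: functor r : ⟨⟨t, ⟨e, t⟩⟩, ⟨t, t⟩⟩, argument P : ⟨t, ⟨e, t⟩⟩; result ⟨t, t⟩.
[q R]: functor q : ⟨e, ⟨e, ⟨t, ⟨t, e⟩⟩⟩⟩, argument R : e; result ⟨e, ⟨t, ⟨t, e⟩⟩⟩.
[p [q R]]: functor p : ⟨⟨e, ⟨t, ⟨t, e⟩⟩⟩, ⟨⟨t, t⟩, ⟨t, ⟨t, ⟨t, e⟩⟩⟩⟩⟩, argument [q R] : ⟨e, ⟨t, ⟨t, e⟩⟩⟩; result ⟨⟨t, t⟩, ⟨t, ⟨t, ⟨t, e⟩⟩⟩⟩.
[[r P] [p [q R]]]: functor [p [q R]] : ⟨⟨t, t⟩, ⟨t, ⟨t, ⟨t, e⟩⟩⟩⟩, argument [r P] : ⟨t, t⟩; result ⟨t, ⟨t, ⟨t, e⟩⟩⟩.

⟨t, ⟨t, ⟨t, e⟩⟩⟩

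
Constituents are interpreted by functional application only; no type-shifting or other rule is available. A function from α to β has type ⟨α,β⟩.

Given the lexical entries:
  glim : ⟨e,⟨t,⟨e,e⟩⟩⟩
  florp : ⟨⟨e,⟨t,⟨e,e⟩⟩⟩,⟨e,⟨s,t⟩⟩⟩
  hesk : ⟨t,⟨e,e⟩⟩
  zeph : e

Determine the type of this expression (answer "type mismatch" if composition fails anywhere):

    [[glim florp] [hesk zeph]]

[glim florp]: florp is ⟨⟨e,⟨t,⟨e,e⟩⟩⟩,⟨e,⟨s,t⟩⟩⟩, glim is ⟨e,⟨t,⟨e,e⟩⟩⟩; result ⟨e,⟨s,t⟩⟩.
At [hesk zeph]: neither ⟨t,⟨e,e⟩⟩ nor e can take the other as argument; the node is ill-typed.

type mismatch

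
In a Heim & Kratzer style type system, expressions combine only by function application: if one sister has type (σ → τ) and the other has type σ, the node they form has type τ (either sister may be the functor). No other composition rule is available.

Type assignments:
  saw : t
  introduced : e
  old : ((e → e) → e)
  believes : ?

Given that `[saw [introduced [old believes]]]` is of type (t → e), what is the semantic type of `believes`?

(((e → e) → e) → (e → (t → (t → e))))

[saw [introduced [old believes]]] is required to be (t → e). saw : t cannot yield (t → e) as functor, so [introduced [old believes]] : (t → (t → e)).
[introduced [old believes]] is required to be (t → (t → e)). introduced : e cannot yield (t → (t → e)) as functor, so [old believes] : (e → (t → (t → e))).
[old believes] is required to be (e → (t → (t → e))). old : ((e → e) → e) cannot yield (e → (t → (t → e))) as functor, so believes : (((e → e) → e) → (e → (t → (t → e)))).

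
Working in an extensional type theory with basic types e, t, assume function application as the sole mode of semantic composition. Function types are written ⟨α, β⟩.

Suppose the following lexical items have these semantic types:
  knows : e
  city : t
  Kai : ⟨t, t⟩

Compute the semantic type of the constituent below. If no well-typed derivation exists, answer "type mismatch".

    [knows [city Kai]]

[city Kai]: functor Kai : ⟨t, t⟩, argument city : t; result t.
[knows [city Kai]]: e with t — neither is a function whose domain matches the other; composition fails here.

type mismatch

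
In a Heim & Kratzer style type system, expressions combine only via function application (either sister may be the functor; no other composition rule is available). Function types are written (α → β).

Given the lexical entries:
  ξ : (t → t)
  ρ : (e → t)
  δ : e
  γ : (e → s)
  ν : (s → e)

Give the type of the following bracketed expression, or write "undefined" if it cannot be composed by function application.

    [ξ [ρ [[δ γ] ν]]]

[δ γ]: γ is (e → s), δ is e; result s.
[[δ γ] ν]: ν is (s → e), [δ γ] is s; result e.
[ρ [[δ γ] ν]]: ρ is (e → t), [[δ γ] ν] is e; result t.
[ξ [ρ [[δ γ] ν]]]: ξ is (t → t), [ρ [[δ γ] ν]] is t; result t.

t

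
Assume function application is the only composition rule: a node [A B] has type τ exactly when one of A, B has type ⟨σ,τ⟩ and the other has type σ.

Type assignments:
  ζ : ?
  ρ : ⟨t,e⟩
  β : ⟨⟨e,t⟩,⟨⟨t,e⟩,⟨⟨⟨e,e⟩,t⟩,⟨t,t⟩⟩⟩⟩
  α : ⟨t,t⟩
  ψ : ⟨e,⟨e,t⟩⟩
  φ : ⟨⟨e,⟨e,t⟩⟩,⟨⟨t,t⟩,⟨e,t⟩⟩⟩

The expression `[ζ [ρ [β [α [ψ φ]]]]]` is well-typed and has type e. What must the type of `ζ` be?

For [ζ [ρ [β [α [ψ φ]]]]] to have type e with [ρ [β [α [ψ φ]]]] of type ⟨⟨⟨e,e⟩,t⟩,⟨t,t⟩⟩, ζ must be the function: ζ : ⟨⟨⟨⟨e,e⟩,t⟩,⟨t,t⟩⟩,e⟩.

⟨⟨⟨⟨e,e⟩,t⟩,⟨t,t⟩⟩,e⟩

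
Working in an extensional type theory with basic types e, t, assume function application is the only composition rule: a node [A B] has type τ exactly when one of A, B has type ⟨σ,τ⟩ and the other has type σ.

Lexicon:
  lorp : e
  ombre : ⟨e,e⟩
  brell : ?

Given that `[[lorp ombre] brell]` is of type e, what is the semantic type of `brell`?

For [[lorp ombre] brell] to have type e with [lorp ombre] of type e, brell must be the function: brell : ⟨e,e⟩.

⟨e,e⟩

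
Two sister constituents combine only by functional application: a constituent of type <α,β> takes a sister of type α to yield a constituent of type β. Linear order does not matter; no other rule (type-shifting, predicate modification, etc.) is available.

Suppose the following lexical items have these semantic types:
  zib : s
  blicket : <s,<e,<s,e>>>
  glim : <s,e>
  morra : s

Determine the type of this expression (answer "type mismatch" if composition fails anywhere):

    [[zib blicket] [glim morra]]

[zib blicket]: blicket is <s,<e,<s,e>>>, zib is s; result <e,<s,e>>.
[glim morra]: glim is <s,e>, morra is s; result e.
[[zib blicket] [glim morra]]: [zib blicket] is <e,<s,e>>, [glim morra] is e; result <s,e>.

<s,e>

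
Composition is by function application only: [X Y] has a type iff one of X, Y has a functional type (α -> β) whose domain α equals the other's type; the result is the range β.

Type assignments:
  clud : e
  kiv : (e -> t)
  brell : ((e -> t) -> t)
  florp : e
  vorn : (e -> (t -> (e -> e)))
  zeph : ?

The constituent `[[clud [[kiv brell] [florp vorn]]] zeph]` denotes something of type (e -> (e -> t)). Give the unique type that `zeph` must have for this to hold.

(e -> (e -> (e -> t)))

For [[clud [[kiv brell] [florp vorn]]] zeph] to have type (e -> (e -> t)) with [clud [[kiv brell] [florp vorn]]] of type e, zeph must be the function: zeph : (e -> (e -> (e -> t))).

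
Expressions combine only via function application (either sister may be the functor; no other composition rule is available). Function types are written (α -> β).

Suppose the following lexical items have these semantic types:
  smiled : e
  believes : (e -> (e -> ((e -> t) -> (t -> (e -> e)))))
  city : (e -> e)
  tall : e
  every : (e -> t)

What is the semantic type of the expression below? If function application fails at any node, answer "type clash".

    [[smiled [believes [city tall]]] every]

[city tall]: functor city : (e -> e), argument tall : e; result e.
[believes [city tall]]: functor believes : (e -> (e -> ((e -> t) -> (t -> (e -> e))))), argument [city tall] : e; result (e -> ((e -> t) -> (t -> (e -> e)))).
[smiled [believes [city tall]]]: functor [believes [city tall]] : (e -> ((e -> t) -> (t -> (e -> e)))), argument smiled : e; result ((e -> t) -> (t -> (e -> e))).
[[smiled [believes [city tall]]] every]: functor [smiled [believes [city tall]]] : ((e -> t) -> (t -> (e -> e))), argument every : (e -> t); result (t -> (e -> e)).

(t -> (e -> e))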